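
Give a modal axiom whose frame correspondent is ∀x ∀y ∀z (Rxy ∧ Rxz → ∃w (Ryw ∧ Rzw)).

◇□r → □◇r

The condition is convergence. The .2 schema ◇□r → □◇r defines it.
Suppose ◇□r→□◇r is valid. Take Rxy, Rxz and set V(r)={w : Ryw}. Then □r at y so ◇□r at x, so □◇r at x, so ◇r at z, giving w with Rzw and Ryw.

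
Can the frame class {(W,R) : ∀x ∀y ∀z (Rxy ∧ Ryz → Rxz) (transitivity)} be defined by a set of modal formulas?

Yes: it is transitivity, defined by the 4 schema □p → □□p.
Suppose □p→□□p is valid. Take Rxy, Ryz and set V(p)={w : Rxw}. Then □p at x, so □□p at x, so □p at y, so p at z, i.e. Rxz.

Yes, by □p → □□p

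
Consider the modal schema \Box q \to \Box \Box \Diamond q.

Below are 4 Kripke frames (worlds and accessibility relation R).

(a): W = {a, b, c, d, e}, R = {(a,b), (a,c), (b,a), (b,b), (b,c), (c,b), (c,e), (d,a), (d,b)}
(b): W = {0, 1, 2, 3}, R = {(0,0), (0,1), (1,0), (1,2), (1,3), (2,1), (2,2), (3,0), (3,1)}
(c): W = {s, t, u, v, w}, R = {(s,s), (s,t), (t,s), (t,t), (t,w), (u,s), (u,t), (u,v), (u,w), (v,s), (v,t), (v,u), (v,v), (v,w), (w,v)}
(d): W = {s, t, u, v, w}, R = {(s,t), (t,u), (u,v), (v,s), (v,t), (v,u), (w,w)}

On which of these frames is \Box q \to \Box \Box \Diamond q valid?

(b)

The schema corresponds to a generalized confluence (Geach) condition: \forall x \forall z (x R^2 z \to \exists w (xRw \wedge zRw)).
(a): fails — aR²e but no w with aRw and eRw.
(b): satisfies the condition.
(c): fails — sR²w but no w* with sRw* and wRw*.
(d): fails — sR²u but no w* with sRw* and uRw*.
Valid on: (b).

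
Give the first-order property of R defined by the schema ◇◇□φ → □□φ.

This is a Sahlqvist (Geach-type) schema ◇^2□^1φ → □^2◇^0φ.
First-order correspondent: ∀x ∀y ∀z ((xR²y ∧ xR²z) → ∃w (yRw ∧ z = w)).

∀x ∀y ∀z ((xR²y ∧ xR²z) → ∃w (yRw ∧ z = w))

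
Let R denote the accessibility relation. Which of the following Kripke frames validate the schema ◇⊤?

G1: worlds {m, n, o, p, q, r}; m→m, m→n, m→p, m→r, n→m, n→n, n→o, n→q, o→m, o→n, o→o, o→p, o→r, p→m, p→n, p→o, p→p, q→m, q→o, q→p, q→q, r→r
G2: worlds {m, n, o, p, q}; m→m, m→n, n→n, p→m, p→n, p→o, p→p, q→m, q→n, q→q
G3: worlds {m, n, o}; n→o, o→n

This is the axiom for seriality; its first-order frame correspondent is ∀x ∃y Rxy.
G1: holds.
G2: fails — world o has no successor.
G3: fails — world m has no successor.
Valid on: G1.

G1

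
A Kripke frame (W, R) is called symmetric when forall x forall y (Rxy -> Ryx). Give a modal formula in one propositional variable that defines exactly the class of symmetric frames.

r → □◇r

The condition is symmetry. The B schema r → □◇r defines it.
Suppose r→□◇r is valid. Take Rxy and set V(r)={x}. Then r at x, so □◇r at x, so ◇r at y, so some z with Ryz has r; z=x, i.e. Ryx.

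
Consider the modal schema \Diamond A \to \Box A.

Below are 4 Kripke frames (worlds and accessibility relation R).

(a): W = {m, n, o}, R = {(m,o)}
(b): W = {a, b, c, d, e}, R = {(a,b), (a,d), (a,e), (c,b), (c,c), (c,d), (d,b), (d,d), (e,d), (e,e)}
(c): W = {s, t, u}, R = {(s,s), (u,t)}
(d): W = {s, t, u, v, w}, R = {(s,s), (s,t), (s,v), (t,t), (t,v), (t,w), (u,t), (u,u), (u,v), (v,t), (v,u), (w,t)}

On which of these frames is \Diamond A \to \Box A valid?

This is the axiom for partial functionality; its first-order frame correspondent is \forall x \forall y \forall z (Rxy \wedge Rxz \to y = z).
(a): ✓.
(b): fails — a sees both b and d.
(c): ✓.
(d): fails — s sees both s and t.

(a), (c)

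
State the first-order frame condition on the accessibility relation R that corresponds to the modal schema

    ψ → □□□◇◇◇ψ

∀x ∀z (xR³z → ∃w (x = w ∧ zR³w))

This is a Sahlqvist (Geach-type) schema ◇^0□^0ψ → □^3◇^3ψ.
First-order correspondent: ∀x ∀z (xR³z → ∃w (x = w ∧ zR³w)).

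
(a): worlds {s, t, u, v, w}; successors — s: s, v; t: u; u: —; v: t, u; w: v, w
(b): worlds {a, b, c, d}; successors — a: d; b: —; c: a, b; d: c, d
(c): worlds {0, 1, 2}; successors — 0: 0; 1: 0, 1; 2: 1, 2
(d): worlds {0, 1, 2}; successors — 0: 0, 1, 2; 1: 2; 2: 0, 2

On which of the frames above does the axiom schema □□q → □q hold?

This is the axiom for density; its first-order frame correspondent is ∀x ∀y (Rxy → ∃z (Rxz ∧ Rzy)).
(a): fails — Rvt but no z with Rvz and Rzt.
(b): fails — Rcb but no z with Rcz and Rzb.
(c): holds.
(d): holds.
Valid on: (c), (d).

(c), (d)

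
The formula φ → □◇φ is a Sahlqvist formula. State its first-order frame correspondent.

symmetry: ∀x ∀y (Rxy → Ryx)

Suppose φ→□◇φ is valid. Take Rxy and set V(φ)={x}. Then φ at x, so □◇φ at x, so ◇φ at y, so some z with Ryz has φ; z=x, i.e. Ryx.
The converse is a direct semantic check.
So the correspondent is symmetry.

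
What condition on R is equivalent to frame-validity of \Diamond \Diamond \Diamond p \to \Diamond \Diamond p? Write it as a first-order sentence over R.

\forall x \forall y (x R^3 y \to \exists w (y = w \wedge x R^2 w))

This is a Sahlqvist (Geach-type) schema ◇^3□^0p → □^0◇^2p.
Minimal-valuation argument: fix x; take any y with xR^3y and any z with xR^0z. Set V(p) to the set of worlds R-reachable from y in exactly 0 steps. Then □^0p holds at y, so the antecedent holds at x; validity forces ◇^2p at z, giving a w with zR^2w and yR^0w.
First-order correspondent: \forall x \forall y (x R^3 y \to \exists w (y = w \wedge x R^2 w)).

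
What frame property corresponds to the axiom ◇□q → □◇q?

This schema is the .2 axiom.
Its frame correspondent is convergence — ∀x ∀y ∀z (Rxy ∧ Rxz → ∃w (Ryw ∧ Rzw)).

convergence: ∀x ∀y ∀z (Rxy ∧ Rxz → ∃w (Ryw ∧ Rzw))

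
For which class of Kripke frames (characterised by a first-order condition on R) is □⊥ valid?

emptiness of R: ∀x ∀y ¬Rxy

□⊥ is valid iff no world has any successor (otherwise □⊥ fails at any world with one).
Conversely, any frame satisfying ∀x ∀y ¬Rxy validates the schema.
Frame condition: ∀x ∀y ¬Rxy.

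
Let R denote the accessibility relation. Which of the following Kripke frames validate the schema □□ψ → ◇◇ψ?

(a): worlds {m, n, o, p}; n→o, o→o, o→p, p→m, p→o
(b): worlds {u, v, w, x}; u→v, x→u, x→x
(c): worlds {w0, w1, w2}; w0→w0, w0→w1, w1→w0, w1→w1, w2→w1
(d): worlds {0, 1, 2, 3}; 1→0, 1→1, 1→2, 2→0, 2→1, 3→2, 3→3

This is the axiom for a generalized confluence (Geach) condition; its first-order frame correspondent is ∀x ∃w (xR²w ∧ xR²w).
(a): fails — at m but no w with mR²w and mR²w.
(b): fails — at u but no t with uR²t and uR²t.
(c): holds.
(d): fails — at 0 but no w with 0R²w and 0R²w.

(c)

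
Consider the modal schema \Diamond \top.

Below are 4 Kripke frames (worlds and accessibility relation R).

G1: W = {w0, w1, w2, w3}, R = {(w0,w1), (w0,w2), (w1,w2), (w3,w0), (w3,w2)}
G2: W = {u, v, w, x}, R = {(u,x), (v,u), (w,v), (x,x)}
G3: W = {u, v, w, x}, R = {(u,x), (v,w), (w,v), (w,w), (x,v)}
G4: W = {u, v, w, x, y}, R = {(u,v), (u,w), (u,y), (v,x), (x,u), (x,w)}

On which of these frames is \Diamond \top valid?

G2, G3

This is the axiom for seriality; its first-order frame correspondent is \forall x \exists y Rxy.
G1: fails — world w2 has no successor.
G2: holds.
G3: holds.
G4: fails — world w has no successor.
Valid on: G2, G3.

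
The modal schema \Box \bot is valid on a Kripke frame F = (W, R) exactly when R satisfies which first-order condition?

□⊥ is valid iff no world has any successor (otherwise □⊥ fails at any world with one).

Emptiness of R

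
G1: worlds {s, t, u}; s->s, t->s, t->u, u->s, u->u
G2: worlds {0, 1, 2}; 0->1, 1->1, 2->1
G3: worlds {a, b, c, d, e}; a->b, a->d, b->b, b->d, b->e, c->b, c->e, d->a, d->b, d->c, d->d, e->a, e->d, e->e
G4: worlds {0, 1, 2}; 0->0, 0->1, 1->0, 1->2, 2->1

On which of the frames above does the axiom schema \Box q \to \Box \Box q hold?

The schema corresponds to transitivity: \forall x \forall y \forall z (Rxy \wedge Ryz \to Rxz).
G1: ✓.
G2: ✓.
G3: fails — Rdc and Rce but not Rde.
G4: fails — R10 and R01 but not R11.
Valid on: G1, G2.

G1, G2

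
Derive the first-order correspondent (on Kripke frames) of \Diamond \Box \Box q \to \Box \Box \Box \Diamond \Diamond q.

This is a Sahlqvist (Geach-type) schema ◇^1□^2q → □^3◇^2q.
Minimal-valuation argument: fix x; take any y with xR^1y and any z with xR^3z. Set V(q) to the set of worlds R-reachable from y in exactly 2 steps. Then □^2q holds at y, so the antecedent holds at x; validity forces ◇^2q at z, giving a w with zR^2w and yR^2w.
First-order correspondent: \forall x \forall y \forall z ((xRy \wedge x R^3 z) \to \exists w (y R^2 w \wedge z R^2 w)).

\forall x \forall y \forall z ((xRy \wedge x R^3 z) \to \exists w (y R^2 w \wedge z R^2 w))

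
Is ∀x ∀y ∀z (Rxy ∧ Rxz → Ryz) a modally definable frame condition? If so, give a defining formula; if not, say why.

The condition is the Euclidean property. A defining modal formula is ◇q → □◇q.

Yes, by ◇q → □◇q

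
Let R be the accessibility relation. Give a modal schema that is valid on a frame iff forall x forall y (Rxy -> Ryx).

The condition is symmetry. The B schema p → □◇p defines it.
Suppose p→□◇p is valid. Take Rxy and set V(p)={x}. Then p at x, so □◇p at x, so ◇p at y, so some z with Ryz has p; z=x, i.e. Ryx.

p → □◇p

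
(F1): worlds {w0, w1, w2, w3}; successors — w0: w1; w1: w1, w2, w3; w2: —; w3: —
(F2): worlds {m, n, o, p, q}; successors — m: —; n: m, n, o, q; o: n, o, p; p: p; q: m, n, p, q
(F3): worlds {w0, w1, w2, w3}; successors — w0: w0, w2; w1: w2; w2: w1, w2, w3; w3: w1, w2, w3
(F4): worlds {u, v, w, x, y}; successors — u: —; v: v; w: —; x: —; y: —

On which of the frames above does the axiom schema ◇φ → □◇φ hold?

(F4)

Frame correspondent (Sahlqvist): ∀x ∀y ∀z (Rxy ∧ Rxz → Ryz) — i.e. the Euclidean property.
(F1): fails — Rw1w2 and Rw1w2 but not Rw2w2.
(F2): fails — Rno and Rnq but not Roq.
(F3): fails — Rw0w2 and Rw0w0 but not Rw2w0.
(F4): condition met.
Valid on: (F4).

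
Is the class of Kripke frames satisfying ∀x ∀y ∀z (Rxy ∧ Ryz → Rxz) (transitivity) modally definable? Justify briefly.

Definable; □q → □□q defines it

The condition is transitivity. A defining modal formula is □q → □□q.
Suppose □q→□□q is valid. Take Rxy, Ryz and set V(q)={w : Rxw}. Then □q at x, so □□q at x, so □q at y, so q at z, i.e. Rxz.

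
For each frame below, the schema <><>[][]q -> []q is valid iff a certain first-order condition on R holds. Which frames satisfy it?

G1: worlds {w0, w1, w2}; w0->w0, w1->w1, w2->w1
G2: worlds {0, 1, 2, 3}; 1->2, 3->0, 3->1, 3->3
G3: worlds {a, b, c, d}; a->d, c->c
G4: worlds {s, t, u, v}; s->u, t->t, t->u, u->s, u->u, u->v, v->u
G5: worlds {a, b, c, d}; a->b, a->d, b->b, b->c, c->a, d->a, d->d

G1, G3

This is the axiom for a generalized confluence (Geach) condition; its first-order frame correspondent is forall x forall y forall z ((x R^2 y & xRz) -> exists w (y R^2 w & z = w)).
G1: ✓.
G2: fails — 3R²0, 3R0 but no w with 0R²w and 0=w.
G3: ✓.
G4: fails — tR²s, tRt but no w with sR²w and t=w.
G5: fails — aR²b, aRd but no w with bR²w and d=w.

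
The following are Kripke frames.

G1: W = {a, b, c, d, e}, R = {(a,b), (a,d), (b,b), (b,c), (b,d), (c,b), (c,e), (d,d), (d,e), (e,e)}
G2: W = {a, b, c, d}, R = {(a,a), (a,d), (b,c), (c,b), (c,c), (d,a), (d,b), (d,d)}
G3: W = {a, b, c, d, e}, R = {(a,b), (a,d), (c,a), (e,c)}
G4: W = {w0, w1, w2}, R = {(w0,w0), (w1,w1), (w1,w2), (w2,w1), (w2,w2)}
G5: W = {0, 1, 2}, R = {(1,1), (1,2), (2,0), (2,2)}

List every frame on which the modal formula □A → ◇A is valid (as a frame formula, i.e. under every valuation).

The schema corresponds to seriality: ∀x ∃y Rxy.
G1: ✓.
G2: ✓.
G3: fails — world b has no successor.
G4: ✓.
G5: fails — world 0 has no successor.
Valid on: G1, G2, G4.

G1, G2, G4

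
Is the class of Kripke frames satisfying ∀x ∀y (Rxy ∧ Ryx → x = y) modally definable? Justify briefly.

If a class were modally definable it would be closed under surjective bounded morphisms (Goldblatt–Thomason).
The 6-cycle (worlds a,b,c,d,e,f with a→b→c→d→e→f→a) is antisymmetric. Sending even-indexed worlds to a and odd-indexed worlds to b is a surjective bounded morphism onto the two-world frame with a↔b, which is not antisymmetric.
Hence antisymmetry is not modally definable.

Not definable by any modal formula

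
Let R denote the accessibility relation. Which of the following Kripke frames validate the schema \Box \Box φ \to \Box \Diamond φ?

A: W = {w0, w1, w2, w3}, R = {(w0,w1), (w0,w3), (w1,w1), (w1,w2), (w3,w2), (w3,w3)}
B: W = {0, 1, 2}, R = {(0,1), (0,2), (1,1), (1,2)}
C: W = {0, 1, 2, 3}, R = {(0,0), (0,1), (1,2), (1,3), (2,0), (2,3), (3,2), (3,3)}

C

This is the axiom for a generalized confluence (Geach) condition; its first-order frame correspondent is \forall x \forall z (xRz \to \exists w (x R^2 w \wedge zRw)).
A: fails — w1Rw2 but no w with w1R²w and w2Rw.
B: fails — 0R2 but no w with 0R²w and 2Rw.
C: satisfies the condition.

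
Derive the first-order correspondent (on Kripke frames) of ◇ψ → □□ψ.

This is a Sahlqvist (Geach-type) schema ◇^1□^0ψ → □^2◇^0ψ.
Minimal-valuation argument: fix x; take any y with xR^1y and any z with xR^2z. Set V(ψ) to the set of worlds R-reachable from y in exactly 0 steps. Then □^0ψ holds at y, so the antecedent holds at x; validity forces ◇^0ψ at z, giving a w with zR^0w and yR^0w.
First-order correspondent: ∀x ∀y ∀z ((xRy ∧ xR²z) → ∃w (y = w ∧ z = w)).

∀x ∀y ∀z ((xRy ∧ xR²z) → ∃w (y = w ∧ z = w))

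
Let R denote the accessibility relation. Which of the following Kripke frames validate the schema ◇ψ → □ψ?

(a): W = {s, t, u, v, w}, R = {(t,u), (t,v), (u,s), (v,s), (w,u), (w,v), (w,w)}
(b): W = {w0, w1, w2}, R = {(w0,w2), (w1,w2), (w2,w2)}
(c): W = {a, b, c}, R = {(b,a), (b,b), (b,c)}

Frame correspondent (Sahlqvist): ∀x ∀y ∀z (Rxy ∧ Rxz → y = z) — i.e. partial functionality.
(a): fails — t sees both u and v.
(b): condition met.
(c): fails — b sees both a and b.

(b)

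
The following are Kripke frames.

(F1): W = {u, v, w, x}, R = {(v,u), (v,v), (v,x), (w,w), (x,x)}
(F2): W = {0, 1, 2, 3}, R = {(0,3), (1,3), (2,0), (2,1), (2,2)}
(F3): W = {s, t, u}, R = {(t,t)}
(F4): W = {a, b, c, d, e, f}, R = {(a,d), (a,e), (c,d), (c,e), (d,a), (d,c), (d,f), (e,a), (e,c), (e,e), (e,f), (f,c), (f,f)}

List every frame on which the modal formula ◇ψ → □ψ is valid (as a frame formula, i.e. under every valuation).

(F3)

Frame correspondent (Sahlqvist): ∀x ∀y ∀z (Rxy ∧ Rxz → y = z) — i.e. partial functionality.
(F1): fails — v sees both u and v.
(F2): fails — 2 sees both 0 and 1.
(F3): satisfies the condition.
(F4): fails — a sees both d and e.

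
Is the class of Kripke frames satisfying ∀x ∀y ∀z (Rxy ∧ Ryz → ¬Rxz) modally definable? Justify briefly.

Not definable by any modal formula

Any modally definable frame class is closed under surjective bounded morphisms.
The 5-cycle (worlds s,t,u,v,w with s→t→u→v→w→s) is intransitive. Mapping every world to a single reflexive point • is a surjective bounded morphism; the reflexive point is not intransitive (R••∧R•• but R••).
Hence intransitivity is not modally definable.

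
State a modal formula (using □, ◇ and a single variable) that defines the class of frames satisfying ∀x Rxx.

□ψ → ψ

A defining formula is □ψ → ψ (the T axiom).
Suppose □ψ→ψ is valid. At any x set V(ψ)={w : Rxw}. Then □ψ holds at x, so ψ holds at x, i.e. Rxx.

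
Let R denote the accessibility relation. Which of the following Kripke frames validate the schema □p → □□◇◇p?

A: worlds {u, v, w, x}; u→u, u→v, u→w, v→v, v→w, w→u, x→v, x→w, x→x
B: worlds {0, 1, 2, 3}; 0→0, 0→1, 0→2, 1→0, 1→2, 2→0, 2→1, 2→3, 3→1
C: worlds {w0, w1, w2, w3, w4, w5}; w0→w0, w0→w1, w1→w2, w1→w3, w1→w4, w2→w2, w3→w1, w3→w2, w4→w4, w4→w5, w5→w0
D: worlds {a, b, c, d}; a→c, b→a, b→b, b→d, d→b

This is the axiom for a generalized confluence (Geach) condition; its first-order frame correspondent is ∀x ∀z (xR²z → ∃w (xRw ∧ zR²w)).
A: holds.
B: holds.
C: fails — w0R²w2 but no w with w0Rw and w2R²w.
D: fails — bR²a but no w with bRw and aR²w.

A, B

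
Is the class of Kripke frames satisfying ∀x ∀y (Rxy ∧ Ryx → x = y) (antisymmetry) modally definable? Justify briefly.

Not definable by any modal formula

Modal frame validity is preserved under surjective bounded morphisms.
The 4-cycle (worlds s,t,u,v with s→t→u→v→s) is antisymmetric. Sending even-indexed worlds to s and odd-indexed worlds to t is a surjective bounded morphism onto the two-world frame with s↔t, which is not antisymmetric.
So the class is not modally definable.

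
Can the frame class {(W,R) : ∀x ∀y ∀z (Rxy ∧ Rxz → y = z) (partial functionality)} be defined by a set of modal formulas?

Yes, by ◇r → □r

Yes: it is partial functionality, defined by the CD schema ◇r → □r.
Suppose ◇r→□r is valid. Take Rxy, Rxz and set V(r)={y}. Then ◇r at x, so □r at x, so r at z, i.e. z=y.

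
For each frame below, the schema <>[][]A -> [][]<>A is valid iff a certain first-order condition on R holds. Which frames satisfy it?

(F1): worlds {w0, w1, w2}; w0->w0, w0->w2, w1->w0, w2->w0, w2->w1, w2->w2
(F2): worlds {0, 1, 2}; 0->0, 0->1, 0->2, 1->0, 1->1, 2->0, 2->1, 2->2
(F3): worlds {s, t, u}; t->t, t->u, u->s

(F1), (F2)

This is the axiom for a generalized confluence (Geach) condition; its first-order frame correspondent is forall x forall y forall z ((xRy & x R^2 z) -> exists w (y R^2 w & zRw)).
(F1): holds.
(F2): holds.
(F3): fails — tRt, tR²s but no w with tR²w and sRw.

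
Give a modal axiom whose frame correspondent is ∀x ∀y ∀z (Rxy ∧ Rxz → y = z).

◇s → □s

The condition is partial functionality. The CD schema ◇s → □s defines it.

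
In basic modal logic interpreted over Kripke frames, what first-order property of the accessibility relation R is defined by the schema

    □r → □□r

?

transitivity: ∀x ∀y ∀z (Rxy ∧ Ryz → Rxz)

This is the 4 axiom.
Its frame correspondent is transitivity — ∀x ∀y ∀z (Rxy ∧ Ryz → Rxz).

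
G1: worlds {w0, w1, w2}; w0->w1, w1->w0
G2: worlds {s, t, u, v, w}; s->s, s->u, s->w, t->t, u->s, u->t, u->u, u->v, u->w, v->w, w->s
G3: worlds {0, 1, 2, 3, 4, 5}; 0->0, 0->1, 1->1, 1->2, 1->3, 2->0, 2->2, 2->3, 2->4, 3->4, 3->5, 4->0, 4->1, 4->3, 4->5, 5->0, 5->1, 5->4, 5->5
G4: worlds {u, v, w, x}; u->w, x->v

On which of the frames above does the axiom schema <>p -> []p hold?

G1, G4

This is the axiom for partial functionality; its first-order frame correspondent is forall x forall y forall z (Rxy & Rxz -> y = z).
G1: satisfies the condition.
G2: fails — s sees both s and u.
G3: fails — 0 sees both 0 and 1.
G4: satisfies the condition.
Valid on: G1, G4.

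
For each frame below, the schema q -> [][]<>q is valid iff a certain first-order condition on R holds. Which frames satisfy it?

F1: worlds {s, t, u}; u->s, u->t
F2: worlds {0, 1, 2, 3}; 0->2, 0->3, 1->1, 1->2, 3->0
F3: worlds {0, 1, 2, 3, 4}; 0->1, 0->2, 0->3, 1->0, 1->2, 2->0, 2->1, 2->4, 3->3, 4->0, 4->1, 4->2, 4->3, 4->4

F1

Frame correspondent (Sahlqvist): forall x forall z (x R^2 z -> exists w (x = w & zRw)) — i.e. a generalized confluence (Geach) condition.
F1: holds.
F2: fails — 0R²0 but no w with 0=w and 0Rw.
F3: fails — 0R²0 but no w with 0=w and 0Rw.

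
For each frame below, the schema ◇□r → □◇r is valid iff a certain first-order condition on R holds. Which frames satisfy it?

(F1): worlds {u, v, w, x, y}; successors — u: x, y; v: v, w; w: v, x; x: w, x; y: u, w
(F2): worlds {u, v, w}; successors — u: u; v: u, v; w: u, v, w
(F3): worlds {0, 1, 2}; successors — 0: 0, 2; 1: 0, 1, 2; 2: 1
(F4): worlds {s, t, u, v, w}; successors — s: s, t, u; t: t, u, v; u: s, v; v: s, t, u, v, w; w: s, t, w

Frame correspondent (Sahlqvist): ∀x ∀y ∀z (Rxy ∧ Rxz → ∃w (Ryw ∧ Rzw)) — i.e. convergence.
(F1): condition met.
(F2): condition met.
(F3): fails — R00 and R02 but 0 and 2 have no common successor.
(F4): condition met.

(F1), (F2), (F4)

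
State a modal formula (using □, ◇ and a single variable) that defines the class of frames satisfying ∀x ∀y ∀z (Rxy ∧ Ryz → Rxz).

□ψ → □□ψ

This is transitivity; the standard corresponding axiom is 4: □ψ → □□ψ.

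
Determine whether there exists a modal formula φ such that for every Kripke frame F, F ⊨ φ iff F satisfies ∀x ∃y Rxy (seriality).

This is a Sahlqvist condition; the D axiom □q → ◇q defines it.
Suppose □q→◇q is valid. At any x set V(q)=W. Then □q at x, so ◇q at x, so x has a successor.

Yes — defined by □q → ◇q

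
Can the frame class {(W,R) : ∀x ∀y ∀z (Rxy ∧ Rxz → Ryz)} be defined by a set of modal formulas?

This is a Sahlqvist condition; the 5 axiom ◇q → □◇q defines it.

Yes — defined by ◇q → □◇q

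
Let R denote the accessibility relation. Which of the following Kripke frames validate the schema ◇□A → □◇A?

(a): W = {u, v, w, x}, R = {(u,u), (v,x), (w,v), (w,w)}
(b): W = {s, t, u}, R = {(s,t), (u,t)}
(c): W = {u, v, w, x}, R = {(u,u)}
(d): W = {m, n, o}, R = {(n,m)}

The schema corresponds to convergence: ∀x ∀y ∀z (Rxy ∧ Rxz → ∃w (Ryw ∧ Rzw)).
(a): fails — Rvx and Rvx but x and x have no common successor.
(b): fails — Rst and Rst but t and t have no common successor.
(c): ✓.
(d): fails — Rnm and Rnm but m and m have no common successor.

(c)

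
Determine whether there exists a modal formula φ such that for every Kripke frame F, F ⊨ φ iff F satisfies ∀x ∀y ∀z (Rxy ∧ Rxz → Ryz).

Yes — defined by ◇p → □◇p

Yes: it is the Euclidean property, defined by the 5 schema ◇p → □◇p.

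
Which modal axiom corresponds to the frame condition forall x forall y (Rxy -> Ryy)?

A defining formula is □(□r → r) (the T□ axiom).
Suppose □(□r→r) is valid. Take Rxy and set V(r)={w : Ryw}. Then at y, □r holds; since □(□r→r) at x, □r→r at y, so r at y, i.e. Ryy.

□(□r → r)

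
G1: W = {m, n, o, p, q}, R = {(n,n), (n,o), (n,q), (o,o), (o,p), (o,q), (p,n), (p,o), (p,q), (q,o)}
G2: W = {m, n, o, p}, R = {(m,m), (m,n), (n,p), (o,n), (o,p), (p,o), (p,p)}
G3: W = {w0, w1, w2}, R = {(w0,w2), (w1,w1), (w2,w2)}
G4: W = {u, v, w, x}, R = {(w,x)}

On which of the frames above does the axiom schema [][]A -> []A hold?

This is the axiom for density; its first-order frame correspondent is forall x forall y (Rxy -> exists z (Rxz & Rzy)).
G1: holds.
G2: fails — Ron but no z with Roz and Rzn.
G3: holds.
G4: fails — Rwx but no z with Rwz and Rzx.
Valid on: G1, G3.

G1, G3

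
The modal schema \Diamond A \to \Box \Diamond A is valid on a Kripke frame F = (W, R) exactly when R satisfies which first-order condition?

The Euclidean property

Suppose ◇A→□◇A is valid. Take Rxy, Rxz and set V(A)={y}. Then ◇A at x, so □◇A at x, so ◇A at z, so some w with Rzw has A; w=y, i.e. Rzy. By symmetry of the argument, Ryz.
Conversely, any frame satisfying \forall x \forall y \forall z (Rxy \wedge Rxz \to Ryz) validates the schema.
So the correspondent is the Euclidean property.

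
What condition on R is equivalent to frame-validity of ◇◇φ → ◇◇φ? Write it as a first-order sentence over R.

∀x ∀y (xR²y → ∃w (y = w ∧ xR²w))

This is a Sahlqvist (Geach-type) schema ◇^2□^0φ → □^0◇^2φ.
Minimal-valuation argument: fix x; take any y with xR^2y and any z with xR^0z. Set V(φ) to the set of worlds R-reachable from y in exactly 0 steps. Then □^0φ holds at y, so the antecedent holds at x; validity forces ◇^2φ at z, giving a w with zR^2w and yR^0w.
First-order correspondent: ∀x ∀y (xR²y → ∃w (y = w ∧ xR²w)).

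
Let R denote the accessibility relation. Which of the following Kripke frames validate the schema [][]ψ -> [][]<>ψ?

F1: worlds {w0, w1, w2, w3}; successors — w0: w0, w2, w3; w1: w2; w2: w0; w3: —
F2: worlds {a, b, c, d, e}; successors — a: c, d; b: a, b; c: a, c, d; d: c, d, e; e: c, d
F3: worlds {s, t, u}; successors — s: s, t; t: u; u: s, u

The schema corresponds to a generalized confluence (Geach) condition: forall x forall z (x R^2 z -> exists w (x R^2 w & zRw)).
F1: fails — w0R²w3 but no w with w0R²w and w3Rw.
F2: holds.
F3: holds.

F2, F3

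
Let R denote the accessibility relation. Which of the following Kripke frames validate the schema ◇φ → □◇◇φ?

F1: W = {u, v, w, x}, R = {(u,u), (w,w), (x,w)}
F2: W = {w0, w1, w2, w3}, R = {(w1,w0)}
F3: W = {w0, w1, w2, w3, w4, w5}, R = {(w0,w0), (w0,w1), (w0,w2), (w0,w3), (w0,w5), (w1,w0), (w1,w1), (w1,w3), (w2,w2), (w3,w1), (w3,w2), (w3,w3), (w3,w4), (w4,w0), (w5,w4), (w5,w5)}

F1

The schema corresponds to a generalized confluence (Geach) condition: ∀x ∀y ∀z ((xRy ∧ xRz) → ∃w (y = w ∧ zR²w)).
F1: ✓.
F2: fails — w1Rw0, w1Rw0 but no w with w0=w and w0R²w.
F3: fails — w0Rw0, w0Rw2 but no w with w0=w and w2R²w.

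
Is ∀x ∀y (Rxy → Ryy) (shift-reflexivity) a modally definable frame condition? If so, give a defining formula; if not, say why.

Yes, by □(□q → q)

Yes: it is shift-reflexivity, defined by the T□ schema □(□q → q).
Suppose □(□q→q) is valid. Take Rxy and set V(q)={w : Ryw}. Then at y, □q holds; since □(□q→q) at x, □q→q at y, so q at y, i.e. Ryy.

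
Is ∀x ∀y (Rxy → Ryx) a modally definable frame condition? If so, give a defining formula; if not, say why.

Yes, by q → □◇q

This is a Sahlqvist condition; the B axiom q → □◇q defines it.
Suppose q→□◇q is valid. Take Rxy and set V(q)={x}. Then q at x, so □◇q at x, so ◇q at y, so some z with Ryz has q; z=x, i.e. Ryx.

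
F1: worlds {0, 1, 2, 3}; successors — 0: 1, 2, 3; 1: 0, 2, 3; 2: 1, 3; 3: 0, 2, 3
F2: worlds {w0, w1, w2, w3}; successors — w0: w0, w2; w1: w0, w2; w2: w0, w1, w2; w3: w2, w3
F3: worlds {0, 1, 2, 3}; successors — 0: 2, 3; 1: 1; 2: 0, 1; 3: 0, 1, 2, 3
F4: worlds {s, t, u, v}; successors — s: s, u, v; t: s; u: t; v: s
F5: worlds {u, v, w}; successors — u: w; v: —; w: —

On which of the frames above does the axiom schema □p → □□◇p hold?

F1, F2, F5

Frame correspondent (Sahlqvist): ∀x ∀z (xR²z → ∃w (xRw ∧ zRw)) — i.e. a generalized confluence (Geach) condition.
F1: ✓.
F2: ✓.
F3: fails — 0R²1 but no w with 0Rw and 1Rw.
F4: fails — sR²u but no w with sRw and uRw.
F5: ✓.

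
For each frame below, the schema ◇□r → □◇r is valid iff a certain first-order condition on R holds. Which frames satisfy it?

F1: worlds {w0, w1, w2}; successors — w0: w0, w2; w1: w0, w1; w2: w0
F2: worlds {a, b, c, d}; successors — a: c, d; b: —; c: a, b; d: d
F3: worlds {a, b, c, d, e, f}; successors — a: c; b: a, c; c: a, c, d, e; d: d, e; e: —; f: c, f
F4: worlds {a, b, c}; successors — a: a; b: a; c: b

This is the axiom for convergence; its first-order frame correspondent is ∀x ∀y ∀z (Rxy ∧ Rxz → ∃w (Ryw ∧ Rzw)).
F1: satisfies the condition.
F2: fails — Rac and Rad but c and d have no common successor.
F3: fails — Rcc and Rce but c and e have no common successor.
F4: satisfies the condition.

F1, F4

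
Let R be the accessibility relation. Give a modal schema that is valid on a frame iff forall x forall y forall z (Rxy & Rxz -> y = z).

This is partial functionality; the standard corresponding axiom is CD: ◇q → □q.
Suppose ◇q→□q is valid. Take Rxy, Rxz and set V(q)={y}. Then ◇q at x, so □q at x, so q at z, i.e. z=y.

◇q → □q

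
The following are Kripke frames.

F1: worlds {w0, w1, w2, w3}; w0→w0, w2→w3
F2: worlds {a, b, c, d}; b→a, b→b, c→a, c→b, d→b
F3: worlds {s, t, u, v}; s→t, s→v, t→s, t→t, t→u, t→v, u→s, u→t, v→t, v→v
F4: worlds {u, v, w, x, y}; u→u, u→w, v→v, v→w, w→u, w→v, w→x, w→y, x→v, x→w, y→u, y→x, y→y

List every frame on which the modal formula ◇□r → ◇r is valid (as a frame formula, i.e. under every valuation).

Frame correspondent (Sahlqvist): ∀x ∀y (xRy → ∃w (yRw ∧ xRw)) — i.e. a generalized confluence (Geach) condition.
F1: fails — w2Rw3 but no w with w3Rw and w2Rw.
F2: fails — bRa but no w with aRw and bRw.
F3: holds.
F4: fails — yRx but no t with xRt and yRt.

F3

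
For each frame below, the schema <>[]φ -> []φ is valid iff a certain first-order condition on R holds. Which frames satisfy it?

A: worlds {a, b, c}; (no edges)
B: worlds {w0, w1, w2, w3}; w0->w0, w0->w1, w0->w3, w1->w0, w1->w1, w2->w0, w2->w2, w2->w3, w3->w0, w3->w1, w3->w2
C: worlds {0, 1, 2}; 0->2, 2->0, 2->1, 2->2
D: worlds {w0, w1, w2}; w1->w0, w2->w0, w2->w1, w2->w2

A

The schema corresponds to the Euclidean property: forall x forall y forall z (Rxy & Rxz -> Ryz).
A: holds.
B: fails — Rw0w1 and Rw0w3 but not Rw1w3.
C: fails — R20 and R20 but not R00.
D: fails — Rw1w0 and Rw1w0 but not Rw0w0.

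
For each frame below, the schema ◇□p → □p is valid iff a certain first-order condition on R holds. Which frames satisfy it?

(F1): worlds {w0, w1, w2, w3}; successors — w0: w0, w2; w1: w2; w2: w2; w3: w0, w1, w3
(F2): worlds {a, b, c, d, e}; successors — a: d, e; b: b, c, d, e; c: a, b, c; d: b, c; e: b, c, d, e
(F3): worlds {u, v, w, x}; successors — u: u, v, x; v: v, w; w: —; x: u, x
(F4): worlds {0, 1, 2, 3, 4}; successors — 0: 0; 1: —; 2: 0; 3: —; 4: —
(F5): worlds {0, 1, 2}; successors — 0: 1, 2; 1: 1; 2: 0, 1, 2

(F4)

This is the axiom for the Euclidean property; its first-order frame correspondent is ∀x ∀y ∀z (Rxy ∧ Rxz → Ryz).
(F1): fails — Rw0w2 and Rw0w0 but not Rw2w0.
(F2): fails — Rad and Rae but not Rde.
(F3): fails — Ruv and Ruu but not Rvu.
(F4): satisfies the condition.
(F5): fails — R01 and R02 but not R12.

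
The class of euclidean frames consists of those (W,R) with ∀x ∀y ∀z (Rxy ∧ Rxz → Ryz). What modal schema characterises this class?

A defining formula is ◇q → □◇q (the 5 axiom).
Suppose ◇q→□◇q is valid. Take Rxy, Rxz and set V(q)={y}. Then ◇q at x, so □◇q at x, so ◇q at z, so some w with Rzw has q; w=y, i.e. Rzy. By symmetry of the argument, Ryz.

◇q → □◇q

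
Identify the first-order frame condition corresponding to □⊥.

emptiness of R

□⊥ is valid iff no world has any successor (otherwise □⊥ fails at any world with one).
Conversely, on a frame with emptiness of R the schema holds at every world under every valuation.
Frame condition: ∀x ∀y ¬Rxy.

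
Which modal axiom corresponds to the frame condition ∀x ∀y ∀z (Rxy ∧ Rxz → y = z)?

◇s → □s

The condition is partial functionality. The CD schema ◇s → □s defines it.
Suppose ◇s→□s is valid. Take Rxy, Rxz and set V(s)={y}. Then ◇s at x, so □s at x, so s at z, i.e. z=y.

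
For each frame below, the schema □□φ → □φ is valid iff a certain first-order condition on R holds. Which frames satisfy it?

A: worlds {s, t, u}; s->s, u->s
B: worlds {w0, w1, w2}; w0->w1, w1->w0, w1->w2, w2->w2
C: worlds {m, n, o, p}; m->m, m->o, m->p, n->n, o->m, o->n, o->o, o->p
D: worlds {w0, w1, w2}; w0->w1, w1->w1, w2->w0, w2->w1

A, C

The schema corresponds to density: ∀x ∀y (Rxy → ∃z (Rxz ∧ Rzy)).
A: condition met.
B: fails — Rw0w1 but no z with Rw0z and Rzw1.
C: condition met.
D: fails — Rw2w0 but no z with Rw2z and Rzw0.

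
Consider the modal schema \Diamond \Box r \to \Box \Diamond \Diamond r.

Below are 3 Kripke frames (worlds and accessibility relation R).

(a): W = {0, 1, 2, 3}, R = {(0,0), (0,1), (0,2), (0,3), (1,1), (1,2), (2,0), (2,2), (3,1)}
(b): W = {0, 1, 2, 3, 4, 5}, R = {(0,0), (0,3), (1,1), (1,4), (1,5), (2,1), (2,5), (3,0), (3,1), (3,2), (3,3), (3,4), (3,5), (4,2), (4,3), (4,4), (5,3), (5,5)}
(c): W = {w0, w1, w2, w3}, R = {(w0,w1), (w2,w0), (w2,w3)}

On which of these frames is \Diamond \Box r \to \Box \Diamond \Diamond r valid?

The schema corresponds to a generalized confluence (Geach) condition: \forall x \forall y \forall z ((xRy \wedge xRz) \to \exists w (yRw \wedge z R^2 w)).
(a): condition met.
(b): condition met.
(c): fails — w0Rw1, w0Rw1 but no w with w1Rw and w1R²w.

(a), (b)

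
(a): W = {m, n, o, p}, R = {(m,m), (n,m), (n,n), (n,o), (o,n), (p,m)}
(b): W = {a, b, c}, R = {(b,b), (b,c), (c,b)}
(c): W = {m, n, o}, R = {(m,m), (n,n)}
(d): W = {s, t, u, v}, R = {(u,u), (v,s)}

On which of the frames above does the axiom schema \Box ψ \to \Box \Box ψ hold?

(c), (d)

Frame correspondent (Sahlqvist): \forall x \forall y \forall z (Rxy \wedge Ryz \to Rxz) — i.e. transitivity.
(a): fails — Ron and Rno but not Roo.
(b): fails — Rcb and Rbc but not Rcc.
(c): satisfies the condition.
(d): satisfies the condition.
Valid on: (c), (d).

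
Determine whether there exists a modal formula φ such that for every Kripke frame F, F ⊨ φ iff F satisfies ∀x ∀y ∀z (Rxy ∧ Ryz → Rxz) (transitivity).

This is a Sahlqvist condition; the 4 axiom □p → □□p defines it.
Suppose □p→□□p is valid. Take Rxy, Ryz and set V(p)={w : Rxw}. Then □p at x, so □□p at x, so □p at y, so p at z, i.e. Rxz.

Yes — defined by □p → □□p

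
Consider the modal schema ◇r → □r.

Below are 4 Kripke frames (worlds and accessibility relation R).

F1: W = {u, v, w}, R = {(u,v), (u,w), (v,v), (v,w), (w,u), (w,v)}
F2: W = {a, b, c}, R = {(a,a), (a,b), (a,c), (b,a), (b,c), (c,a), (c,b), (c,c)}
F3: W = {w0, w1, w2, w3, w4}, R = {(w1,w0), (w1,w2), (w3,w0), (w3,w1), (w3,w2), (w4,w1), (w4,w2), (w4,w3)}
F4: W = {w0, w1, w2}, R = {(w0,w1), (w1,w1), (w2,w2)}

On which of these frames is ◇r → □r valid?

F4

The schema corresponds to partial functionality: ∀x ∀y ∀z (Rxy ∧ Rxz → y = z).
F1: fails — u sees both v and w.
F2: fails — a sees both a and b.
F3: fails — w1 sees both w0 and w2.
F4: satisfies the condition.
Valid on: F4.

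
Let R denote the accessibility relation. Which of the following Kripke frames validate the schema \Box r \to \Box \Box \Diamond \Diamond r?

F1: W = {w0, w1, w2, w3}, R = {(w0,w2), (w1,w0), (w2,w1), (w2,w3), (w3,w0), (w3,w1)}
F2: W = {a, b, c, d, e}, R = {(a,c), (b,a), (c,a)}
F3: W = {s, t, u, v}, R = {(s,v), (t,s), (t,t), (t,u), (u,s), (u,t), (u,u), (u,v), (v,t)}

F3

The schema corresponds to a generalized confluence (Geach) condition: \forall x \forall z (x R^2 z \to \exists w (xRw \wedge z R^2 w)).
F1: fails — w2R²w1 but no w with w2Rw and w1R²w.
F2: fails — aR²a but no w with aRw and aR²w.
F3: satisfies the condition.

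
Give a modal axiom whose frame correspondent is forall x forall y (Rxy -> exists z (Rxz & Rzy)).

□□q → □q

The condition is density. The C4 schema □□q → □q defines it.
Suppose □□q→□q is valid. Take Rxy and set V(q)={w : xR²w}. Then □□q at x, so □q at x, so q at y, i.e. ∃z(Rxz∧Rzy).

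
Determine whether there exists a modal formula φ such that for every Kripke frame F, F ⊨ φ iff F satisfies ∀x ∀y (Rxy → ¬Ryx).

No — not modally definable

If a class were modally definable it would be closed under surjective bounded morphisms (Goldblatt–Thomason).
The 4-cycle (worlds 0,1,2,3 with 0→1→2→3→0) is asymmetric. Mapping every world to a single reflexive point • is a surjective bounded morphism, and the reflexive point is not asymmetric (R•• but asymmetry requires ¬R••).
Hence asymmetry is not modally definable.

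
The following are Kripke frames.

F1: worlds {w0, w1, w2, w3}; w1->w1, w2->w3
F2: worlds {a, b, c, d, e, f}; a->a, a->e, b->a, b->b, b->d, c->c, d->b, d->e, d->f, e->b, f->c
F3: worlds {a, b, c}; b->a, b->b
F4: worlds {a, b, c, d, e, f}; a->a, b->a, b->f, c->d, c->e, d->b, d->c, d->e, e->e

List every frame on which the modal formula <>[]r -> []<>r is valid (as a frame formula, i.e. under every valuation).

none

This is the axiom for convergence; its first-order frame correspondent is forall x forall y forall z (Rxy & Rxz -> exists w (Ryw & Rzw)).
F1: fails — Rw2w3 and Rw2w3 but w3 and w3 have no common successor.
F2: fails — Rae and Raa but e and a have no common successor.
F3: fails — Rba and Rba but a and a have no common successor.
F4: fails — Rbf and Rbf but f and f have no common successor.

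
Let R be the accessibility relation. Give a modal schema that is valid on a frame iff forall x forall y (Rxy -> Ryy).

This is shift-reflexivity; the standard corresponding axiom is T□: □(□r → r).

□(□r → r)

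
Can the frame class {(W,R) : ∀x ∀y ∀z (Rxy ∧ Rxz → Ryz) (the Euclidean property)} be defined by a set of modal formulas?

Yes — defined by ◇r → □◇r

This is a Sahlqvist condition; the 5 axiom ◇r → □◇r defines it.
Suppose ◇r→□◇r is valid. Take Rxy, Rxz and set V(r)={y}. Then ◇r at x, so □◇r at x, so ◇r at z, so some w with Rzw has r; w=y, i.e. Rzy. By symmetry of the argument, Ryz.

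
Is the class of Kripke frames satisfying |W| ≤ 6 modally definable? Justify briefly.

No — not modally definable

Any modally definable frame class is closed under disjoint unions.
Any modal formula valid on each of 7 disjoint one-world frames is valid on their disjoint union (validity is preserved under disjoint unions). Each one-world frame has |W|=1≤6, but the union has |W|=7.
So no modal formula (or set of formulas) defines exactly the |W|≤6 frames.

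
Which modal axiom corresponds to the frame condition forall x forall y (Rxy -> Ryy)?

□(□ψ → ψ)

The condition is shift-reflexivity. The T□ schema □(□ψ → ψ) defines it.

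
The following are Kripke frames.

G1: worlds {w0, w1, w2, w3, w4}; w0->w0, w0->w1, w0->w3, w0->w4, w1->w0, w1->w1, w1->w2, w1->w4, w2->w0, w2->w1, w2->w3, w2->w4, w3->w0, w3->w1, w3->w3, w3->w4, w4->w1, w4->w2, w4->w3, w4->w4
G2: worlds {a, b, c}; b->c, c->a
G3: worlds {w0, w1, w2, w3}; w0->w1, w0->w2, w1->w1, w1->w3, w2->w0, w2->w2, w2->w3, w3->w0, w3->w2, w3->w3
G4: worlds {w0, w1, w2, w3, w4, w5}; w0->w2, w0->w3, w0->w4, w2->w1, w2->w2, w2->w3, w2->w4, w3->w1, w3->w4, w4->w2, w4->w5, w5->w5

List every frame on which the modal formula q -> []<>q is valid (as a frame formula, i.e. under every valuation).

This is the axiom for symmetry; its first-order frame correspondent is forall x forall y (Rxy -> Ryx).
G1: fails — Rw3w1 but not Rw1w3.
G2: fails — Rca but not Rac.
G3: fails — Rw1w3 but not Rw3w1.
G4: fails — Rw0w4 but not Rw4w0.
Valid on no frame.

none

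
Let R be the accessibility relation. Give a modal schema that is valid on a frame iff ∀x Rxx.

A defining formula is □q → q (the T axiom).
Suppose □q→q is valid. At any x set V(q)={w : Rxw}. Then □q holds at x, so q holds at x, i.e. Rxx.

□q → q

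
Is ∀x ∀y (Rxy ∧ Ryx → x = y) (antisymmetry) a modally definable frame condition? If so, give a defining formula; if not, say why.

Not modally definable

If a class were modally definable it would be closed under surjective bounded morphisms (Goldblatt–Thomason).
The 8-cycle (worlds w0,w1,w2,w3,w4,w5,w6,w7 with w0→w1→w2→w3→w4→w5→w6→w7→w0) is antisymmetric. Sending even-indexed worlds to s and odd-indexed worlds to t is a surjective bounded morphism onto the two-world frame with s↔t, which is not antisymmetric.
So no modal formula (or set of formulas) defines exactly the antisymmetric frames.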